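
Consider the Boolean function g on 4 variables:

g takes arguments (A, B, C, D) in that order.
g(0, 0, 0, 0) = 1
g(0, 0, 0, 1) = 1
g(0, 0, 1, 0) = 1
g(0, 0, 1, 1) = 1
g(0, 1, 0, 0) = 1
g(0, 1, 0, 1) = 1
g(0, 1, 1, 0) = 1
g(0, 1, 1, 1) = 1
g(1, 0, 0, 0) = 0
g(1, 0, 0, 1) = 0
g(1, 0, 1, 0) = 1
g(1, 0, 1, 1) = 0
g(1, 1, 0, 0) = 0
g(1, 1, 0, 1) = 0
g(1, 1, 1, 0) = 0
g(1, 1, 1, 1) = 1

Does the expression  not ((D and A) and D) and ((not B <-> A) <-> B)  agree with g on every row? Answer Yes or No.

Test each input against both g and the formula:
  A=0, B=0, C=0, D=0: formula gives 1, g = 1 ✓
  A=0, B=0, C=0, D=1: formula gives 1, g = 1 ✓
  A=0, B=0, C=1, D=0: formula gives 1, g = 1 ✓
  A=0, B=0, C=1, D=1: formula gives 1, g = 1 ✓
  …
  A=1, B=0, C=1, D=0: formula gives 0, but g = 1 ✗
A single disagreement suffices: at (1,0,1,0) they differ, so the formula does not compute g.

No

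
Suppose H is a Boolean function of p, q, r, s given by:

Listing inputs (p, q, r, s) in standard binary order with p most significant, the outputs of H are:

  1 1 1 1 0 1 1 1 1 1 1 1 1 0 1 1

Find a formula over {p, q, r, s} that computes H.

There are just 2 zero rows: (0,1,0,0), (1,1,0,1). Their minterms are ¬p·q·¬r·¬s, p·q·¬r·s; the OR of those covers precisely the 0-outputs, and negating it yields H.

H(p, q, r, s) = NOT ((((NOT p AND q) AND NOT r) AND NOT s) OR (((p AND q) AND NOT r) AND s))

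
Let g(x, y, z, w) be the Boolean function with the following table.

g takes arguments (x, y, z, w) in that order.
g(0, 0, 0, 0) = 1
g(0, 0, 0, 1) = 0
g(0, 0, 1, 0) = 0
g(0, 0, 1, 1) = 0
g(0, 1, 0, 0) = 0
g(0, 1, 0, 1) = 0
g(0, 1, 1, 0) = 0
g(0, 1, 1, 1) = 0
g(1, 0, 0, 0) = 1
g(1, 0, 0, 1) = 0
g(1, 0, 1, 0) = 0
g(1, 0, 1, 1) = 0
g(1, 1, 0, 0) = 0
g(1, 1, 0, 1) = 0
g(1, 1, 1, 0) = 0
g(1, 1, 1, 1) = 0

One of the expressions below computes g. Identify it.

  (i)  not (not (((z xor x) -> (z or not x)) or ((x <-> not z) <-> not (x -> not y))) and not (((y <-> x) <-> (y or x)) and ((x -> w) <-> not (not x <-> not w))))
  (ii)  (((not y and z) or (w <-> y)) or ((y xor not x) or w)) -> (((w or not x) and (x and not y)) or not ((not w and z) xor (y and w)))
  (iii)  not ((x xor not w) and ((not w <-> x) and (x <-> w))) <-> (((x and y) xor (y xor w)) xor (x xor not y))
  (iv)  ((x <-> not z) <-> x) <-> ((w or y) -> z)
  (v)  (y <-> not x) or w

(i): at (0,0,0,1) it gives 1, but g = 0 — eliminated.
(ii): at (0,0,0,1) it gives 1, but g = 0 — eliminated.
(iii): at (0,0,1,0) it gives 1, but g = 0 — eliminated.
(v): at (0,0,0,0) it gives 0, but g = 1 — eliminated.
That leaves (iv). Evaluating it on every row reproduces the table of g exactly.

iv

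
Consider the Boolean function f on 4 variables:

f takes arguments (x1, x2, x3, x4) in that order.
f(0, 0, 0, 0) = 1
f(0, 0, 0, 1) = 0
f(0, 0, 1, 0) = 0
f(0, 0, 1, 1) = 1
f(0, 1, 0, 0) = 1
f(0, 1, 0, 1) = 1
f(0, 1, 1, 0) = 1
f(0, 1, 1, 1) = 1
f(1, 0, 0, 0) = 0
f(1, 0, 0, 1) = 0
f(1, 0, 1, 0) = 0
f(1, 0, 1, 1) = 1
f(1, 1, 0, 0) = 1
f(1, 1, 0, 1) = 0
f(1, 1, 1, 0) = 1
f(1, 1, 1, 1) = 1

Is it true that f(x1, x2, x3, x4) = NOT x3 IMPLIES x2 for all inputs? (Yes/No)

Test each input against both f and the formula:
  x1=0, x2=0, x3=0, x4=0: formula gives 0, but f = 1 ✗
Since they disagree at (0,0,0,0), the expression is not a correct formula for f.

No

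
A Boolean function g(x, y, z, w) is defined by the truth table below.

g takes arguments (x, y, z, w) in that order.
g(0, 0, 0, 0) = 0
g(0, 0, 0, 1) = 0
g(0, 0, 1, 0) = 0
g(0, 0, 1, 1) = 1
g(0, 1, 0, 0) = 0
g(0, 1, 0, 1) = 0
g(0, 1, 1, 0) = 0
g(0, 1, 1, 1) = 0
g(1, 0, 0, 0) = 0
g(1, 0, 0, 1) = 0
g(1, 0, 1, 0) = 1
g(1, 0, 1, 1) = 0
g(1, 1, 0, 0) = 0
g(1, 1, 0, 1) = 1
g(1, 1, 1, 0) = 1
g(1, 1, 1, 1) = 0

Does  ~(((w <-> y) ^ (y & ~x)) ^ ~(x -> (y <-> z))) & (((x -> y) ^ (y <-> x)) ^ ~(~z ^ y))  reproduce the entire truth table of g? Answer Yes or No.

Check the formula against g row by row:
  x=0, y=0, z=0, w=0: formula gives 0, g = 0 ✓
  x=0, y=0, z=0, w=1: formula gives 0, g = 0 ✓
  x=0, y=0, z=1, w=0: formula gives 0, g = 0 ✓
  x=0, y=0, z=1, w=1: formula gives 1, g = 1 ✓
  …
  x=0, y=1, z=1, w=1: formula gives 1, but g = 0 ✗
A single disagreement suffices: at (0,1,1,1) they differ, so the formula does not compute g.

No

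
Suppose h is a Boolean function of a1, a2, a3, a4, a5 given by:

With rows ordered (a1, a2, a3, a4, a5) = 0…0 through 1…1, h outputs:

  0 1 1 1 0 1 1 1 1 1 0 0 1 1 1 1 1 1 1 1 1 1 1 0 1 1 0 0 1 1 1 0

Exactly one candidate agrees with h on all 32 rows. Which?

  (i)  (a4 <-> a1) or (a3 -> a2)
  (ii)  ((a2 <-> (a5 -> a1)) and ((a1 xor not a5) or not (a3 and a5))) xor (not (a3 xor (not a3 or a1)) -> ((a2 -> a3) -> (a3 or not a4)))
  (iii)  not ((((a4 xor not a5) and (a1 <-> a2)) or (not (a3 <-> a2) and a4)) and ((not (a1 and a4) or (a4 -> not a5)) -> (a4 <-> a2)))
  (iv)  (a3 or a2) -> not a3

(i) fails at (0,0,0,0,0): the formula yields 1, h is 0.
(ii) fails at (0,0,0,0,0): the formula yields 1, h is 0.
(iv) fails at (0,0,0,0,0): the formula yields 1, h is 0.
(iii) is the remaining candidate, and it agrees with h on all 32 inputs.

iii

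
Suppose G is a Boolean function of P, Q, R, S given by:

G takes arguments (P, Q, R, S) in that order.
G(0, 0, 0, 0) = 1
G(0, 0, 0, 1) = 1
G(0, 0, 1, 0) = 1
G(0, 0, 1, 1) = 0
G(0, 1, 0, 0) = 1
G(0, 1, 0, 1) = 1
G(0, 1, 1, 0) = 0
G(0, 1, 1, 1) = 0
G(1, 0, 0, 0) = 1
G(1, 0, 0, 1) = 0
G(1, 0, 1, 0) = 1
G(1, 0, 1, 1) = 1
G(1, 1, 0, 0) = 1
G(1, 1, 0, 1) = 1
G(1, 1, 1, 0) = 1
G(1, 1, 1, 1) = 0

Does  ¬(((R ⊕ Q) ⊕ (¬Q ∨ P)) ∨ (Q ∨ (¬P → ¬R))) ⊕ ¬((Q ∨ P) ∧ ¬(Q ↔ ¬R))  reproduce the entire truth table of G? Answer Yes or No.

Evaluate ¬(((R ⊕ Q) ⊕ (¬Q ∨ P)) ∨ (Q ∨ (¬P → ¬R))) ⊕ ¬((Q ∨ P) ∧ ¬(Q ↔ ¬R)) on each row and compare to G:
  P=0, Q=0, R=0, S=0: formula gives 1, G = 1 ✓
  P=0, Q=0, R=0, S=1: formula gives 1, G = 1 ✓
  P=0, Q=0, R=1, S=0: formula gives 0, but G = 1 ✗
A single disagreement suffices: at (0,0,1,0) they differ, so the formula does not compute G.

No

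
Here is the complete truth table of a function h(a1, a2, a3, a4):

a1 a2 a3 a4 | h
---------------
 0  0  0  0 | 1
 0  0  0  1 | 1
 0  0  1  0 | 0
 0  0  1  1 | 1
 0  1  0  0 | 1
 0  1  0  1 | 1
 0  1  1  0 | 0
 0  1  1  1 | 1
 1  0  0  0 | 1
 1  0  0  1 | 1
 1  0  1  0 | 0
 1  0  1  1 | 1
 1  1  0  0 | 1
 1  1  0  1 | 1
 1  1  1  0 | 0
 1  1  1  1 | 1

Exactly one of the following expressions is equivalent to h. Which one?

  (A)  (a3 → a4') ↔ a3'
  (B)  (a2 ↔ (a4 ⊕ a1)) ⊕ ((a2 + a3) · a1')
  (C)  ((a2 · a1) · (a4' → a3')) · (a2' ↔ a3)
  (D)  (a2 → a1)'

(B) disagrees with h on (0,0,0,1) (formula → 0, table → 1); rule it out.
(C) disagrees with h on (0,0,0,0) (formula → 0, table → 1); rule it out.
(D) disagrees with h on (0,0,0,0) (formula → 0, table → 1); rule it out.
Only (A) survives; checking it on all 16 rows confirms it matches h.

A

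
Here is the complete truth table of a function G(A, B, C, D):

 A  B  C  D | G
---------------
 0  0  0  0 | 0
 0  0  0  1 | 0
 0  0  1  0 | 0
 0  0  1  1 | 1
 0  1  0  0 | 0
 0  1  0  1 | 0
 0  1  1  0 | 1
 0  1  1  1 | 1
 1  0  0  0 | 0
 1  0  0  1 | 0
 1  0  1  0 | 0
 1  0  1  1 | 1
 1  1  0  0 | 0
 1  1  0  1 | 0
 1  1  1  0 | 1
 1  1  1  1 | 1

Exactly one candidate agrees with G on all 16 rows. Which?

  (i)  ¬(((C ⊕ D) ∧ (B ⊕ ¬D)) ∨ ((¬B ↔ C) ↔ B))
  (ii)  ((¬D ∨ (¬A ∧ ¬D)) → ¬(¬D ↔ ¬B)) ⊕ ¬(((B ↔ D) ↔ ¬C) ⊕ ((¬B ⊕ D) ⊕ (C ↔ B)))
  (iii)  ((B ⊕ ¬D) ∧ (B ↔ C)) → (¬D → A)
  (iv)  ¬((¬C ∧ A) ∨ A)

(ii) disagrees with G on (0,0,0,1) (formula → 1, table → 0); rule it out.
(iii) disagrees with G on (0,0,0,1) (formula → 1, table → 0); rule it out.
(iv) disagrees with G on (0,0,0,0) (formula → 1, table → 0); rule it out.
Only (i) survives; checking it on all 16 rows confirms it matches G.

i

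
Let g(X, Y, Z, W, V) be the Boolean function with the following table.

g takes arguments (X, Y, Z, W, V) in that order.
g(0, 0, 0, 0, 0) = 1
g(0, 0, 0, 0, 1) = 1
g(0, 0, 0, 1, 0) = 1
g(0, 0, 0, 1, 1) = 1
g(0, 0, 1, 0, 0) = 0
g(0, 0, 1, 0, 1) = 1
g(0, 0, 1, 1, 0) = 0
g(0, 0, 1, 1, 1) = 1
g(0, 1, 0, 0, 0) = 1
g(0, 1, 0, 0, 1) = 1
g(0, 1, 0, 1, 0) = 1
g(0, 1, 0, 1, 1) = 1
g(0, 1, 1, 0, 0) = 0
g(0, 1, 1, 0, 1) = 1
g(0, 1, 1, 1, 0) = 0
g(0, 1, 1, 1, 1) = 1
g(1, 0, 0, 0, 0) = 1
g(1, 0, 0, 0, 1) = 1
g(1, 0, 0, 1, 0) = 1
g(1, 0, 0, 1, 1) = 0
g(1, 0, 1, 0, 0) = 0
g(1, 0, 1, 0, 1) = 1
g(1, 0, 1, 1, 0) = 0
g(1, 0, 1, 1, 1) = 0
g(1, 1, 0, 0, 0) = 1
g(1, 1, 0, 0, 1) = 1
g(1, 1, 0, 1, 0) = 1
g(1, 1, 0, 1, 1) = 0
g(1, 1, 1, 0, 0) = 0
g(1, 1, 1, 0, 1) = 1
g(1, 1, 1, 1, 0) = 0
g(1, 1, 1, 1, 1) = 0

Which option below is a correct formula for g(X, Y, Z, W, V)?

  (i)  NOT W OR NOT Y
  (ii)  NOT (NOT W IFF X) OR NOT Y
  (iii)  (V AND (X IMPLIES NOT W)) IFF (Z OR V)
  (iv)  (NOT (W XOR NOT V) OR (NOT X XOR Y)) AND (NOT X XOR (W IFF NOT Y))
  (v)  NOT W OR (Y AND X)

iii

(i) fails at (0,0,1,0,0): the formula yields 1, g is 0.
(ii) fails at (0,0,1,0,0): the formula yields 1, g is 0.
(iv) fails at (0,0,0,1,0): the formula yields 0, g is 1.
(v) fails at (0,0,0,1,0): the formula yields 0, g is 1.
(iii) is the remaining candidate, and it agrees with g on all 32 inputs.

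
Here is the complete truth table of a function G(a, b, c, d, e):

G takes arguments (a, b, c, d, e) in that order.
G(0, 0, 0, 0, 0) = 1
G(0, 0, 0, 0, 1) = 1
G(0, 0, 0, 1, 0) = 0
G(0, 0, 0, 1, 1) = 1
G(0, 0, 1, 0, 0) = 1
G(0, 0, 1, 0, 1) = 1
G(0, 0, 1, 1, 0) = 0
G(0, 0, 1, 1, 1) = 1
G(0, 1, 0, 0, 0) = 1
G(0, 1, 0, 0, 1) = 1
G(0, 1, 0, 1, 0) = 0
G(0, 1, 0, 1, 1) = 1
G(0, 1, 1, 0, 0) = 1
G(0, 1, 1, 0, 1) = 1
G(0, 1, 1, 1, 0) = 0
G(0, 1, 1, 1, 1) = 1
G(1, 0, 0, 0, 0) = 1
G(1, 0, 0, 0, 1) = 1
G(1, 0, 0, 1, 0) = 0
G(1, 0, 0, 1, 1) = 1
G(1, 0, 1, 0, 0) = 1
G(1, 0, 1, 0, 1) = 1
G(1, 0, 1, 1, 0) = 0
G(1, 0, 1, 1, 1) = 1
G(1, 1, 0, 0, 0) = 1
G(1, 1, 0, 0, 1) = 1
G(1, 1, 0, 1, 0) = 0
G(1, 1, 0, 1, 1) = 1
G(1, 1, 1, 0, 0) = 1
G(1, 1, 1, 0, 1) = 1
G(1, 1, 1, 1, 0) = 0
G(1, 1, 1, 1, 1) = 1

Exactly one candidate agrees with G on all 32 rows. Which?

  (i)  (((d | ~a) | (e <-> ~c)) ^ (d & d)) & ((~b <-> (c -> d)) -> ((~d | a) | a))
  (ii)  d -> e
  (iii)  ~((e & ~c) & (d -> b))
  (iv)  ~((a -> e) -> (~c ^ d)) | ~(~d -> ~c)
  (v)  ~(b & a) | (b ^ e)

(i) fails at (0,0,0,1,1): the formula yields 0, G is 1.
(iii) fails at (0,0,0,0,1): the formula yields 0, G is 1.
(iv) fails at (0,0,0,0,0): the formula yields 0, G is 1.
(v) fails at (0,0,0,1,0): the formula yields 1, G is 0.
Only (ii) survives; checking it on all 32 rows confirms it matches G.

ii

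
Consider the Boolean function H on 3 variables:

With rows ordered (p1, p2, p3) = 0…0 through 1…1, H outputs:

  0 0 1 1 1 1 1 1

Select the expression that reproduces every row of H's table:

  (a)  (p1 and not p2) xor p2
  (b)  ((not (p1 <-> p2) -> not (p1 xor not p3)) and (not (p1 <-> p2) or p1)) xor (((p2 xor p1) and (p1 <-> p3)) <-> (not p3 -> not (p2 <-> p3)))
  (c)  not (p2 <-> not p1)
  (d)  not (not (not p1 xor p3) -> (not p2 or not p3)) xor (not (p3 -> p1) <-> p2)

a

(b) fails at (0,0,0): the formula yields 1, H is 0.
(c) fails at (0,0,0): the formula yields 1, H is 0.
(d) fails at (0,0,0): the formula yields 1, H is 0.
That leaves (a). Evaluating it on every row reproduces the table of H exactly.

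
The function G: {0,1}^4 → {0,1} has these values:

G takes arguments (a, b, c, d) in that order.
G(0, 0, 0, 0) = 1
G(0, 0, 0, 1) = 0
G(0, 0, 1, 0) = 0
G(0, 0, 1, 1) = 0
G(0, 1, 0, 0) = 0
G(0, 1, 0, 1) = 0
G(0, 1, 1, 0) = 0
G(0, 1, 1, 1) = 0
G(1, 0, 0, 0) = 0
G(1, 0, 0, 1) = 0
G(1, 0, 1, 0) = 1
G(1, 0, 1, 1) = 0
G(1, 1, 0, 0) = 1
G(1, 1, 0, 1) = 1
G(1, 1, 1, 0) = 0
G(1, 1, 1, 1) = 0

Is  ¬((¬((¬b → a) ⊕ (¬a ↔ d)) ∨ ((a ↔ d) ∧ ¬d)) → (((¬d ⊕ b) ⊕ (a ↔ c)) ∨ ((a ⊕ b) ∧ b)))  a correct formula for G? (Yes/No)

No

Evaluate ¬((¬((¬b → a) ⊕ (¬a ↔ d)) ∨ ((a ↔ d) ∧ ¬d)) → (((¬d ⊕ b) ⊕ (a ↔ c)) ∨ ((a ⊕ b) ∧ b))) on each row and compare to G:
  a=0, b=0, c=0, d=0: formula gives 1, G = 1 ✓
  a=0, b=0, c=0, d=1: formula gives 0, G = 0 ✓
  a=0, b=0, c=1, d=0: formula gives 0, G = 0 ✓
  a=0, b=0, c=1, d=1: formula gives 0, G = 0 ✓
  …
  a=1, b=1, c=0, d=1: formula gives 0, but G = 1 ✗
Since they disagree at (1,1,0,1), the expression is not a correct formula for G.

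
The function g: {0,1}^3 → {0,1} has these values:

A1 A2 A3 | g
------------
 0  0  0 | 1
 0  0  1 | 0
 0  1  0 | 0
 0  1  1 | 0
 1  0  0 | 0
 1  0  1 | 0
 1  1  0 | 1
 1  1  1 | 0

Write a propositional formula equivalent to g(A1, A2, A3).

g(A1, A2, A3) = ((NOT A1 AND NOT A2) AND NOT A3) OR ((A1 AND A2) AND NOT A3)

Collect the rows where g=1 — (0,0,0), (1,1,0) — and write one minterm per row: ¬A1·¬A2·¬A3, A1·A2·¬A3. Their union (logical OR) reproduces the table exactly.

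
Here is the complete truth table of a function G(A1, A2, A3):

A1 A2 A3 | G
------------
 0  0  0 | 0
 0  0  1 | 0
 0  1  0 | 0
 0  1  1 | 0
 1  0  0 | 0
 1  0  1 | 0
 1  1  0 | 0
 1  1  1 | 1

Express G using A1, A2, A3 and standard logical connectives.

The output is 1 only when every input is 1 — the AND of all inputs.

G(A1, A2, A3) = (A1 ∧ A2) ∧ A3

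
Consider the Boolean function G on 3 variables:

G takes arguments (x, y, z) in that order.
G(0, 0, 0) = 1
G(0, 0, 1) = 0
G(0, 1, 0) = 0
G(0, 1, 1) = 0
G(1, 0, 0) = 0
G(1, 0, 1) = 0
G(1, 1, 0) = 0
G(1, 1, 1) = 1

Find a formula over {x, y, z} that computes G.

Collect the rows where G=1 — (0,0,0), (1,1,1) — and write one minterm per row: ¬x·¬y·¬z, x·y·z. Their union (logical OR) reproduces the table exactly.

G(x, y, z) = ((x' · y') · z') + ((x · y) · z)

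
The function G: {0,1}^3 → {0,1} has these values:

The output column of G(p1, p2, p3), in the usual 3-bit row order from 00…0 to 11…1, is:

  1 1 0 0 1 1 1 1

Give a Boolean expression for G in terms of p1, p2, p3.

The 0-rows are (0,1,0), (0,1,1). Take each as a conjunction (¬p1·p2·¬p3, ¬p1·p2·p3), form their disjunction, and complement — that gives a formula that is 1 everywhere G is.

G(p1, p2, p3) = ~(((~p1 & p2) & ~p3) | ((~p1 & p2) & p3))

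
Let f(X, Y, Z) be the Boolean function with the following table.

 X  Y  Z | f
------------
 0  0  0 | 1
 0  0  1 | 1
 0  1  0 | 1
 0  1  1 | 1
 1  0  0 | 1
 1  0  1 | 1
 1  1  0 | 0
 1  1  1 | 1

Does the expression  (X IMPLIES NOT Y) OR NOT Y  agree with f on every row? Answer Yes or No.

No

Test each input against both f and the formula:
  X=0, Y=0, Z=0: formula gives 1, f = 1 ✓
  X=0, Y=0, Z=1: formula gives 1, f = 1 ✓
  X=0, Y=1, Z=0: formula gives 1, f = 1 ✓
  X=0, Y=1, Z=1: formula gives 1, f = 1 ✓
  X=1, Y=0, Z=0: formula gives 1, f = 1 ✓
  …
  X=1, Y=1, Z=1: formula gives 0, but f = 1 ✗
Row (1,1,1) is a counterexample, so the formula is not equivalent to f.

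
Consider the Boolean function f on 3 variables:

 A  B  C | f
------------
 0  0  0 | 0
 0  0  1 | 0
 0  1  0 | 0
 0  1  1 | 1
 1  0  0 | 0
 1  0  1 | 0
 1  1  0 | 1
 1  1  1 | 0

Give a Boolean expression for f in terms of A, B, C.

f(A, B, C) = ((A' · B) · C) + ((A · B) · C')

The 1-rows are (0,1,1), (1,1,0). Each contributes one minterm — ¬A·B·C; A·B·¬C — and their disjunction is a sum-of-products form of f.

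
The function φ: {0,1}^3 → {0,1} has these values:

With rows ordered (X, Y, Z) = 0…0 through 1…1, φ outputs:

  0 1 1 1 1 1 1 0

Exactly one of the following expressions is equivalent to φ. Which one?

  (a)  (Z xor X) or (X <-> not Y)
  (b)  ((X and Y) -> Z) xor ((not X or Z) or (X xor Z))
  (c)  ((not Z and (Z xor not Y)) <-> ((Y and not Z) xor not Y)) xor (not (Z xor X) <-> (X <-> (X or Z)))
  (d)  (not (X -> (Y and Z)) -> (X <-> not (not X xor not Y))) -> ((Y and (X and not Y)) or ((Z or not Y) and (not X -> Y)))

(b) disagrees with φ on (0,0,1) (formula → 0, table → 1); rule it out.
(c) disagrees with φ on (0,1,1) (formula → 0, table → 1); rule it out.
(d) disagrees with φ on (0,0,1) (formula → 0, table → 1); rule it out.
Only (a) survives; checking it on all 8 rows confirms it matches φ.

a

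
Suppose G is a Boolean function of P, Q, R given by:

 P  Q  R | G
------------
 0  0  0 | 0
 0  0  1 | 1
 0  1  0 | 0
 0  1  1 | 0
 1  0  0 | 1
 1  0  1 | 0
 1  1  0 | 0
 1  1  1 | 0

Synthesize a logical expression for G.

G(P, Q, R) = ((~P & ~Q) & R) | ((P & ~Q) & ~R)

The 1-rows are (0,0,1), (1,0,0). Each contributes one minterm — ¬P·¬Q·R; P·¬Q·¬R — and their disjunction is a sum-of-products form of G.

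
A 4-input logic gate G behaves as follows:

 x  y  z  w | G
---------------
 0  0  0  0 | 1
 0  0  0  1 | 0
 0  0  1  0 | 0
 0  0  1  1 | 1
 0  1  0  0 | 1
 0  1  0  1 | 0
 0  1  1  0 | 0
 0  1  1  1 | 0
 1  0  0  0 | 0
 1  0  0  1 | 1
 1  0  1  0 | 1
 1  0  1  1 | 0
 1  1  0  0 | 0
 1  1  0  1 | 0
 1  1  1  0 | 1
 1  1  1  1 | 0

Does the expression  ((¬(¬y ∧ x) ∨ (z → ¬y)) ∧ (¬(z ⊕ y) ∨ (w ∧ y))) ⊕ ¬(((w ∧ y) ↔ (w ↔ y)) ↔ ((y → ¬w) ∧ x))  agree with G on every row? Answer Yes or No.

Yes

Test each input against both G and the formula:
  x=0, y=0, z=0, w=0: formula gives 1, G = 1 ✓
  x=0, y=0, z=0, w=1: formula gives 0, G = 0 ✓
  x=0, y=0, z=1, w=0: formula gives 0, G = 0 ✓
  x=0, y=0, z=1, w=1: formula gives 1, G = 1 ✓
  …and likewise for the remaining 12 rows.
No disagreement on any input; they are logically equivalent.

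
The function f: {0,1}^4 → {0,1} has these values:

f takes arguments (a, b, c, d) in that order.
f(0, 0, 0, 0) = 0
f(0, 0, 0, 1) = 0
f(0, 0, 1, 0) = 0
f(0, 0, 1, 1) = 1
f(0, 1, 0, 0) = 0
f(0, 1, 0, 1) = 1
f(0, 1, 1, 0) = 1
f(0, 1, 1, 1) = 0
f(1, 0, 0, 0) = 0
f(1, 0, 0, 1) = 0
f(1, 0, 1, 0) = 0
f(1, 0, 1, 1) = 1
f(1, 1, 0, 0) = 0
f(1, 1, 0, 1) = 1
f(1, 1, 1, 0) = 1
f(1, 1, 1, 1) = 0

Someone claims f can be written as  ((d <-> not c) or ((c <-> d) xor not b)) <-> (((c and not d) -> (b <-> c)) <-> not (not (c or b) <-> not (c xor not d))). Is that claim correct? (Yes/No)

Yes

Evaluate ((d <-> not c) or ((c <-> d) xor not b)) <-> (((c and not d) -> (b <-> c)) <-> not (not (c or b) <-> not (c xor not d))) on each row and compare to f:
  a=0, b=0, c=0, d=0: formula gives 0, f = 0 ✓
  a=0, b=0, c=0, d=1: formula gives 0, f = 0 ✓
  a=0, b=0, c=1, d=0: formula gives 0, f = 0 ✓
  a=0, b=0, c=1, d=1: formula gives 1, f = 1 ✓
  … (the remaining 12 rows also agree.)
All 16 rows match — the expression computes f exactly.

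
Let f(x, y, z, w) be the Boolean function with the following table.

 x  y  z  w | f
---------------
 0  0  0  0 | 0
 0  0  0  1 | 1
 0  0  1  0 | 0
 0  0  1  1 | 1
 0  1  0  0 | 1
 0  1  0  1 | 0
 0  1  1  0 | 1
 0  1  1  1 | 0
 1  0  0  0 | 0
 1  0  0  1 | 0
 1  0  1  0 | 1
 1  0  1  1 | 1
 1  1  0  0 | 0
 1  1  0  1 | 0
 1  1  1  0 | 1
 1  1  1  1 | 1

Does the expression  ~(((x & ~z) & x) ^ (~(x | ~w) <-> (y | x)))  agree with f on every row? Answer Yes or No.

Test each input against both f and the formula:
  x=0, y=0, z=0, w=0: formula gives 0, f = 0 ✓
  x=0, y=0, z=0, w=1: formula gives 1, f = 1 ✓
  x=0, y=0, z=1, w=0: formula gives 0, f = 0 ✓
  x=0, y=0, z=1, w=1: formula gives 1, f = 1 ✓
  … (the remaining 12 rows also agree.)
Every row agrees, so the formula is equivalent.

Yes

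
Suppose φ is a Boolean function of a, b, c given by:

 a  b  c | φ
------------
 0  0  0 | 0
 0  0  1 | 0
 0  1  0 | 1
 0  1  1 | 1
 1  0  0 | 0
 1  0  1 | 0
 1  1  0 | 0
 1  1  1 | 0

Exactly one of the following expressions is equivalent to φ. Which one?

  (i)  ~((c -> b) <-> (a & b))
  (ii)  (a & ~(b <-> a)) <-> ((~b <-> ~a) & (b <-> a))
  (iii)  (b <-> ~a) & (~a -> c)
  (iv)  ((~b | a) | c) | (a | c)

ii

(i) fails at (0,0,0): the formula yields 1, φ is 0.
(iii) fails at (0,1,0): the formula yields 0, φ is 1.
(iv) fails at (0,0,0): the formula yields 1, φ is 0.
That leaves (ii). Evaluating it on every row reproduces the table of φ exactly.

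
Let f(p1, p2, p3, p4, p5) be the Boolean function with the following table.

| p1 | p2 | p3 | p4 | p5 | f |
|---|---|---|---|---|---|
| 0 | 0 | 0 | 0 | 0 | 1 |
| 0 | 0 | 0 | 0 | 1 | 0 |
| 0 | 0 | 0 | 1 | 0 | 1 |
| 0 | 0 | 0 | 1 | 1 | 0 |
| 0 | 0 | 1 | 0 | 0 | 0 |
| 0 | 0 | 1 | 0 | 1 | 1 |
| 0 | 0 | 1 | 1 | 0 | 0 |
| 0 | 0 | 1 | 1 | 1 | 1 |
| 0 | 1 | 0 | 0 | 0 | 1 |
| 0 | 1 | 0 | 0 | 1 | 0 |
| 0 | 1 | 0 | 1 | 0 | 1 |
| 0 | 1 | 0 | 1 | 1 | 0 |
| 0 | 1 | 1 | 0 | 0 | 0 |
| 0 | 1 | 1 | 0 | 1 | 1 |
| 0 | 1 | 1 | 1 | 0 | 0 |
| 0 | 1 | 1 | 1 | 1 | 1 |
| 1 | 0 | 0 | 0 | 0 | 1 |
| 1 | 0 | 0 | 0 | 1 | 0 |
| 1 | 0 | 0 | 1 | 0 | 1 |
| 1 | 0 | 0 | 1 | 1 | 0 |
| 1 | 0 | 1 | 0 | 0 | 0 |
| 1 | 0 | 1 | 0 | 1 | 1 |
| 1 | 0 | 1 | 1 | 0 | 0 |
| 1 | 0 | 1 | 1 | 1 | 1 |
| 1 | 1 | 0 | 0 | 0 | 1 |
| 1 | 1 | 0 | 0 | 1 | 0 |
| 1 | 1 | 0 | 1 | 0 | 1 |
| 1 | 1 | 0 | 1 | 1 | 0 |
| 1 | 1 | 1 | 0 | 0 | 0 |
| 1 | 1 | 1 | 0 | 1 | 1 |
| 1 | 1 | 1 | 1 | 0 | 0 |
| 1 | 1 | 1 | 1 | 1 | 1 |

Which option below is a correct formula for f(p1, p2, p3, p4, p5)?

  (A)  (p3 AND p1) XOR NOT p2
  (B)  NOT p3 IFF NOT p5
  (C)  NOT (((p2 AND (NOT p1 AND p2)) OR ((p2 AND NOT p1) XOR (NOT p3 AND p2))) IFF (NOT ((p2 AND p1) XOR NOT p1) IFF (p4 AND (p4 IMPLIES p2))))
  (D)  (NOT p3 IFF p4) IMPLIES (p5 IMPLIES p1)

(A) fails at (0,0,0,0,1): the formula yields 1, f is 0.
(C) fails at (0,0,0,0,1): the formula yields 1, f is 0.
(D) fails at (0,0,0,0,1): the formula yields 1, f is 0.
Only (B) survives; checking it on all 32 rows confirms it matches f.

B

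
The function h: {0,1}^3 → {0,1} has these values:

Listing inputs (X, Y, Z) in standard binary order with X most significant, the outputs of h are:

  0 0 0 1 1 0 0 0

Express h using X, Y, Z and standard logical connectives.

h(X, Y, Z) = ((not X and Y) and Z) or ((X and not Y) and not Z)

The 1-rows are (0,1,1), (1,0,0). Each contributes one minterm — ¬X·Y·Z; X·¬Y·¬Z — and their disjunction is a sum-of-products form of h.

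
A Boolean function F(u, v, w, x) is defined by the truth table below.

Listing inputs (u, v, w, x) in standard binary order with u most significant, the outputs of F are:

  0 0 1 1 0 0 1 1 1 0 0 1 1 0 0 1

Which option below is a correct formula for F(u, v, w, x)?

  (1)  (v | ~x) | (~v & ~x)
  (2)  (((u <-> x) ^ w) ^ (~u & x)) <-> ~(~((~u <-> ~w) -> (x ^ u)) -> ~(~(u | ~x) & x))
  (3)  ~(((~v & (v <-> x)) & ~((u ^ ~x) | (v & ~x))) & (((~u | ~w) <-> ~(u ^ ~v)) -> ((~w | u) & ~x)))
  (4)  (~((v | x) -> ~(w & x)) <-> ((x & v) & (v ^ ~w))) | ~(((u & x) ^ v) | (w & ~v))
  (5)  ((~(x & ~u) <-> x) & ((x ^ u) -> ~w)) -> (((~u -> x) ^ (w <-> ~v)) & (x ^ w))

(1): at (0,0,0,0) it gives 1, but F = 0 — eliminated.
(3): at (0,0,0,0) it gives 1, but F = 0 — eliminated.
(4): at (0,0,0,0) it gives 1, but F = 0 — eliminated.
(5): at (0,0,0,0) it gives 1, but F = 0 — eliminated.
That leaves (2). Evaluating it on every row reproduces the table of F exactly.

2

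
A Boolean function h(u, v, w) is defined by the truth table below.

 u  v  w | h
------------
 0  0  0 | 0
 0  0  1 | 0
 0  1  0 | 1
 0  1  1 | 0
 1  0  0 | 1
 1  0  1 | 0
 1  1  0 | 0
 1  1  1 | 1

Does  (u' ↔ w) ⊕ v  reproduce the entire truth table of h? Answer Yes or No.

Check the formula against h row by row:
  u=0, v=0, w=0: formula gives 0, h = 0 ✓
  u=0, v=0, w=1: formula gives 1, but h = 0 ✗
A single disagreement suffices: at (0,0,1) they differ, so the formula does not compute h.

No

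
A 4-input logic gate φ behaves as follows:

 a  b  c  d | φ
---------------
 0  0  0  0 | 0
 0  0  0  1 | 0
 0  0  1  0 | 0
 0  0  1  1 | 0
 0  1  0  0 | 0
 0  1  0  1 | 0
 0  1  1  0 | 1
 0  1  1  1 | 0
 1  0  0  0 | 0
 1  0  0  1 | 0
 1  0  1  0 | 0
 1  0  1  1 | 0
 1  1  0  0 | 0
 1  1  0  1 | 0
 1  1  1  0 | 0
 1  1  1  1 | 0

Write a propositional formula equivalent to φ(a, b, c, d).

φ(a, b, c, d) = ((¬a ∧ b) ∧ c) ∧ ¬d

φ is 1 on exactly one input, (0,1,1,0), whose minterm is ¬a·b·c·¬d. So φ is just that conjunction.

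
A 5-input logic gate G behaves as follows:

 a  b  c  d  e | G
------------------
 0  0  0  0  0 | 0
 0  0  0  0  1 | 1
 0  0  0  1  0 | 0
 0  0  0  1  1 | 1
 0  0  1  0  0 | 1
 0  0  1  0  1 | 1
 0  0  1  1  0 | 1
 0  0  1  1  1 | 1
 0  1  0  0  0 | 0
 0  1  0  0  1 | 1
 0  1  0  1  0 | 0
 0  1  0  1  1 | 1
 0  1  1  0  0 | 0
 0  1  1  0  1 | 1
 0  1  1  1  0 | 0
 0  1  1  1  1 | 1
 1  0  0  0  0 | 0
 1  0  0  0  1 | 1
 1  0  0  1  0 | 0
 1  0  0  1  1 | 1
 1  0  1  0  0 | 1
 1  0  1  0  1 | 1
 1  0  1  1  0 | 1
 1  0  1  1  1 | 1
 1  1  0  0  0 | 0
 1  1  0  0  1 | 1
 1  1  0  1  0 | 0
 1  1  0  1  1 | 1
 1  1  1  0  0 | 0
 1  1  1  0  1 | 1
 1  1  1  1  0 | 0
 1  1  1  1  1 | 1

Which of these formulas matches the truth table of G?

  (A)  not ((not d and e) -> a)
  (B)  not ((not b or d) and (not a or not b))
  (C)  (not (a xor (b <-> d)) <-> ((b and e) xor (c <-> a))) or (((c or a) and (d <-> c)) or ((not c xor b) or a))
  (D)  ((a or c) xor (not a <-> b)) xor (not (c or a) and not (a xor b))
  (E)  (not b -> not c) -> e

E

(A): at (0,0,0,1,1) it gives 0, but G = 1 — eliminated.
(B): at (0,0,0,0,1) it gives 0, but G = 1 — eliminated.
(C): at (0,0,0,0,0) it gives 1, but G = 0 — eliminated.
(D): at (0,0,0,0,0) it gives 1, but G = 0 — eliminated.
Only (E) survives; checking it on all 32 rows confirms it matches G.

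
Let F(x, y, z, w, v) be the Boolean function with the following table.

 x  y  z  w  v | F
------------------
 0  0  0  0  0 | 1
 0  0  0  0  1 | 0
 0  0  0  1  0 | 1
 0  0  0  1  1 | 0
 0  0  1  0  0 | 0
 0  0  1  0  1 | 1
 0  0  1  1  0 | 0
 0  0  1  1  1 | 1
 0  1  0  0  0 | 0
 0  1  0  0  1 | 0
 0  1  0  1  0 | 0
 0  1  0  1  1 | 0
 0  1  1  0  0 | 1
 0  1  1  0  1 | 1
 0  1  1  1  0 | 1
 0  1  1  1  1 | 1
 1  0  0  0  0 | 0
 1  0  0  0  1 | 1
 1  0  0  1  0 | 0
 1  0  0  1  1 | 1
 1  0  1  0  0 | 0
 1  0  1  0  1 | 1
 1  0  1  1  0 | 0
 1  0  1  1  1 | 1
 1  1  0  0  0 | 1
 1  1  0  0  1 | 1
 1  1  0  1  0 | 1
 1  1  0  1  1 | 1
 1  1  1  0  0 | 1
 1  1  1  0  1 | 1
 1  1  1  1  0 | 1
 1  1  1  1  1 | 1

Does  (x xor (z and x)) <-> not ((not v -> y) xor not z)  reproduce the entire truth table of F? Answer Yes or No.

Yes

Test each input against both F and the formula:
  x=0, y=0, z=0, w=0, v=0: formula gives 1, F = 1 ✓
  x=0, y=0, z=0, w=0, v=1: formula gives 0, F = 0 ✓
  x=0, y=0, z=0, w=1, v=0: formula gives 1, F = 1 ✓
  x=0, y=0, z=0, w=1, v=1: formula gives 0, F = 0 ✓
  …and likewise for the remaining 28 rows.
No disagreement on any input; they are logically equivalent.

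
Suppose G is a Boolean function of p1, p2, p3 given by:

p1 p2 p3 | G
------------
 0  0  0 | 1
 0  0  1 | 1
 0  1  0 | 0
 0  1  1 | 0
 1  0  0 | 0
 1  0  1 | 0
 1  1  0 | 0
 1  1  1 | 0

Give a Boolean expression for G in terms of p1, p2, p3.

G=1 on 2 inputs: (0,0,0), (0,0,1). Reading each as a conjunction of literals (¬p1·¬p2·¬p3, ¬p1·¬p2·p3) and taking the OR gives the canonical DNF.

G(p1, p2, p3) = ((NOT p1 AND NOT p2) AND NOT p3) OR ((NOT p1 AND NOT p2) AND p3)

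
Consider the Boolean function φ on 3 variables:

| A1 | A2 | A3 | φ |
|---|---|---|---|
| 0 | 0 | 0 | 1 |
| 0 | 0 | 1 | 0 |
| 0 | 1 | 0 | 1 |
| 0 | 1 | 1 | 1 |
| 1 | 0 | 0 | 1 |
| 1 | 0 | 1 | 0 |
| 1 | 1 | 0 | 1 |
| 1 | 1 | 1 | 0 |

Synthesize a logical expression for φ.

φ(A1, A2, A3) = ((((A1' · A2') · A3) + ((A1 · A2') · A3)) + ((A1 · A2) · A3))'

There are just 3 zero rows: (0,0,1), (1,0,1), (1,1,1). Their minterms are ¬A1·¬A2·A3, A1·¬A2·A3, A1·A2·A3; the OR of those covers precisely the 0-outputs, and negating it yields φ.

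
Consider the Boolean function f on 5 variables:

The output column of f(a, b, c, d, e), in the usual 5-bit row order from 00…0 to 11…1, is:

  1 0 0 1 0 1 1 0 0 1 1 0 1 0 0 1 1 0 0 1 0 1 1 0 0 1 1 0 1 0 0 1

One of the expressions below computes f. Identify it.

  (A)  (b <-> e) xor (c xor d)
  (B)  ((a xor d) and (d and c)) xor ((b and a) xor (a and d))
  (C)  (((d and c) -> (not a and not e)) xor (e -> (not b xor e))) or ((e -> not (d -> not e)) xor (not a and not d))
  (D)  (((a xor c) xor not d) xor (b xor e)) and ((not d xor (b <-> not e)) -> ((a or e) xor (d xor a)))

A

(B): at (0,0,0,0,0) it gives 0, but f = 1 — eliminated.
(C): at (0,0,0,0,0) it gives 0, but f = 1 — eliminated.
(D): at (0,0,0,0,0) it gives 0, but f = 1 — eliminated.
(A) is the remaining candidate, and it agrees with f on all 32 inputs.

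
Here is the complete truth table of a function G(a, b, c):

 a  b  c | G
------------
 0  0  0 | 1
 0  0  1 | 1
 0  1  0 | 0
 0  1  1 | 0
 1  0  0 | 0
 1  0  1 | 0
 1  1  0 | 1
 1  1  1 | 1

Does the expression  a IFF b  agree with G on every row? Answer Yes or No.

Yes

Test each input against both G and the formula:
  a=0, b=0, c=0: formula gives 1, G = 1 ✓
  a=0, b=0, c=1: formula gives 1, G = 1 ✓
  a=0, b=1, c=0: formula gives 0, G = 0 ✓
  a=0, b=1, c=1: formula gives 0, G = 0 ✓
  a=1, b=0, c=0: formula gives 0, G = 0 ✓
  … (the remaining 3 rows also agree.)
Every row agrees, so the formula is equivalent.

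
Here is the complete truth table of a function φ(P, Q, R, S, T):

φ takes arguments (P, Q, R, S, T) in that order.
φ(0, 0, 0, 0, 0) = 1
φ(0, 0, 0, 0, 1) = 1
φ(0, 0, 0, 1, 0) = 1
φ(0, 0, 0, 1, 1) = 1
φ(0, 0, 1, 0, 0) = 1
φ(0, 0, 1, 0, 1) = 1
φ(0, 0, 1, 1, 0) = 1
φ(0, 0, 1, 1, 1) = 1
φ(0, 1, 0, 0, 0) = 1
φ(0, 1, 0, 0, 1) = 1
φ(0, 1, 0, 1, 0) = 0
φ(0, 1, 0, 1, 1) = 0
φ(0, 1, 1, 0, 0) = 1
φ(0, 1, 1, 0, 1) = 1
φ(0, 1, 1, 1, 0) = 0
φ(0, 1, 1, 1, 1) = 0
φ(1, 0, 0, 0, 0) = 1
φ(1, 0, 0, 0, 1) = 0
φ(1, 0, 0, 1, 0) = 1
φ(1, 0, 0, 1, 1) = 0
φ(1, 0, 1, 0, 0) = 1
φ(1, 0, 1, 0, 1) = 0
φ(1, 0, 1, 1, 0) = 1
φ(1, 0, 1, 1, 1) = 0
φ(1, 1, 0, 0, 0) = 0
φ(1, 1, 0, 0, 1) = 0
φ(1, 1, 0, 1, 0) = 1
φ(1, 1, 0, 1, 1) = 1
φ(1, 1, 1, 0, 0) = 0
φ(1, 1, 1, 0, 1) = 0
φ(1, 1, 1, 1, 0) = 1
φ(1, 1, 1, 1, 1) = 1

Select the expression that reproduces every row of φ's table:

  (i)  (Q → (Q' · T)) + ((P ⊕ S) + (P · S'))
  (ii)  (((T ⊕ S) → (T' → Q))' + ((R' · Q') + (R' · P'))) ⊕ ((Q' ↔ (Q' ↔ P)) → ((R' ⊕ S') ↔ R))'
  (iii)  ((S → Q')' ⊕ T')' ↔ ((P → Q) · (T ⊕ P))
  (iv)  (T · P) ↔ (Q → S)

iii

(i) fails at (0,1,0,0,0): the formula yields 0, φ is 1.
(ii) fails at (0,0,1,0,0): the formula yields 0, φ is 1.
(iv) fails at (0,0,0,0,0): the formula yields 0, φ is 1.
That leaves (iii). Evaluating it on every row reproduces the table of φ exactly.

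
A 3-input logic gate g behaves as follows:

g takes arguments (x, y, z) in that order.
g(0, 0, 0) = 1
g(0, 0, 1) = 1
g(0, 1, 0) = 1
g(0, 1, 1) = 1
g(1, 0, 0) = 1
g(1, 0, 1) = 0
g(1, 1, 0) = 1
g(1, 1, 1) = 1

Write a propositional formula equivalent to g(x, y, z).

g(x, y, z) = NOT ((x AND NOT y) AND z)

Only row (1,0,1) gives 0. So g is 1 everywhere except there — the complement of the minterm x·¬y·z.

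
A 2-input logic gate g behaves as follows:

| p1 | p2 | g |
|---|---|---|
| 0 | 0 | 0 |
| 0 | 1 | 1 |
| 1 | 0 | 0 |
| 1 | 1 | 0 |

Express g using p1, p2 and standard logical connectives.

1 only at (0,1): NOT p1 AND p2.

g(p1, p2) = ~p1 & p2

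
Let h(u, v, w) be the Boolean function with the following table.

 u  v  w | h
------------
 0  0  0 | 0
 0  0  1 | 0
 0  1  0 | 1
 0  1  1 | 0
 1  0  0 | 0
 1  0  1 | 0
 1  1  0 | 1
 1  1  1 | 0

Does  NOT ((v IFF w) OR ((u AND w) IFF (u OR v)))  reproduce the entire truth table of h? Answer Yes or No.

Test each input against both h and the formula:
  u=0, v=0, w=0: formula gives 0, h = 0 ✓
  u=0, v=0, w=1: formula gives 0, h = 0 ✓
  u=0, v=1, w=0: formula gives 1, h = 1 ✓
  u=0, v=1, w=1: formula gives 0, h = 0 ✓
  u=1, v=0, w=0: formula gives 0, h = 0 ✓
  …and likewise for the remaining 3 rows.
No disagreement on any input; they are logically equivalent.

Yes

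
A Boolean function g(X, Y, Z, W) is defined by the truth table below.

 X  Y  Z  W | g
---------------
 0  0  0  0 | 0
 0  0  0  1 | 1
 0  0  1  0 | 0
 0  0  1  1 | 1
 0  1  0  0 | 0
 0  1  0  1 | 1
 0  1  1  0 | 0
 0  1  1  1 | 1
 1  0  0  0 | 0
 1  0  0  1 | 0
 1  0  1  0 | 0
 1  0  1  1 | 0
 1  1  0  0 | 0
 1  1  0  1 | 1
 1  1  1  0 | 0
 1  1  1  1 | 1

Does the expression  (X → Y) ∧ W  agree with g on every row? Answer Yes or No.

Yes

Check the formula against g row by row:
  X=0, Y=0, Z=0, W=0: formula gives 0, g = 0 ✓
  X=0, Y=0, Z=0, W=1: formula gives 1, g = 1 ✓
  X=0, Y=0, Z=1, W=0: formula gives 0, g = 0 ✓
  X=0, Y=0, Z=1, W=1: formula gives 1, g = 1 ✓
  … (the remaining 12 rows also agree.)
Every row agrees, so the formula is equivalent.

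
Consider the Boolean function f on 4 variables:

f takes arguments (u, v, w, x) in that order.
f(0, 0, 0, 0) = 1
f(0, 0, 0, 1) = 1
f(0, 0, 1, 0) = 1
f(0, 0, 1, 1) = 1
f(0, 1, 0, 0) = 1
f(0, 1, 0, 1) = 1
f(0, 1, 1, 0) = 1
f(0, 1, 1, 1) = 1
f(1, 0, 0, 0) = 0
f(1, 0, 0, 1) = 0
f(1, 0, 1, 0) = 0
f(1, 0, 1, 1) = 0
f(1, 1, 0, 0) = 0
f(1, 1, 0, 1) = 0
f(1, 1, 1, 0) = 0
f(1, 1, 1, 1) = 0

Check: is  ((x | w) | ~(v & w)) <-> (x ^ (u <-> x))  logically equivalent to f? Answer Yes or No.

Yes

Evaluate ((x | w) | ~(v & w)) <-> (x ^ (u <-> x)) on each row and compare to f:
  u=0, v=0, w=0, x=0: formula gives 1, f = 1 ✓
  u=0, v=0, w=0, x=1: formula gives 1, f = 1 ✓
  u=0, v=0, w=1, x=0: formula gives 1, f = 1 ✓
  u=0, v=0, w=1, x=1: formula gives 1, f = 1 ✓
  … (the remaining 12 rows also agree.)
Every row agrees, so the formula is equivalent.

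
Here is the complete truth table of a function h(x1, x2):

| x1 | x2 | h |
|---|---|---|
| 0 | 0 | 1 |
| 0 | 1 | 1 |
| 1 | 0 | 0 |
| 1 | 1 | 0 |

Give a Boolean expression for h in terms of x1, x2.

The output is the negation of x1.

h(x1, x2) = x1'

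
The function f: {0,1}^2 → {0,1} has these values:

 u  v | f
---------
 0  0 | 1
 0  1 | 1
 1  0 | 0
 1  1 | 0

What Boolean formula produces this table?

f(u, v) = NOT u

The output is the negation of u.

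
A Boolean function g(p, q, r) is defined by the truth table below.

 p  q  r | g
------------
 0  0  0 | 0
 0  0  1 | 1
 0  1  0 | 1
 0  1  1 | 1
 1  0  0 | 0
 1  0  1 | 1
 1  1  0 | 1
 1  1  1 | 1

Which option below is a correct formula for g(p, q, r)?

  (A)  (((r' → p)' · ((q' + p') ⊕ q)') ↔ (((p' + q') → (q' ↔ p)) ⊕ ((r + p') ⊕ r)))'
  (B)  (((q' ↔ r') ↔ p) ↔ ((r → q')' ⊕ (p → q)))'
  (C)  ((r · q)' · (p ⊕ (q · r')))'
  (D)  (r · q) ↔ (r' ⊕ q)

(A) disagrees with g on (0,0,0) (formula → 1, table → 0); rule it out.
(B) disagrees with g on (0,0,0) (formula → 1, table → 0); rule it out.
(C) disagrees with g on (0,0,0) (formula → 1, table → 0); rule it out.
That leaves (D). Evaluating it on every row reproduces the table of g exactly.

D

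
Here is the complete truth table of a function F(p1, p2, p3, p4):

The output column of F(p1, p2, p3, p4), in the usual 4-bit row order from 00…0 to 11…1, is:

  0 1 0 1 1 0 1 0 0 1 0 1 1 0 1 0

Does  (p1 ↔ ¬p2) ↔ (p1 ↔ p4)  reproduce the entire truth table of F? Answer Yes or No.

Yes

Test each input against both F and the formula:
  p1=0, p2=0, p3=0, p4=0: formula gives 0, F = 0 ✓
  p1=0, p2=0, p3=0, p4=1: formula gives 1, F = 1 ✓
  p1=0, p2=0, p3=1, p4=0: formula gives 0, F = 0 ✓
  p1=0, p2=0, p3=1, p4=1: formula gives 1, F = 1 ✓
  …and likewise for the remaining 12 rows.
All 16 rows match — the expression computes F exactly.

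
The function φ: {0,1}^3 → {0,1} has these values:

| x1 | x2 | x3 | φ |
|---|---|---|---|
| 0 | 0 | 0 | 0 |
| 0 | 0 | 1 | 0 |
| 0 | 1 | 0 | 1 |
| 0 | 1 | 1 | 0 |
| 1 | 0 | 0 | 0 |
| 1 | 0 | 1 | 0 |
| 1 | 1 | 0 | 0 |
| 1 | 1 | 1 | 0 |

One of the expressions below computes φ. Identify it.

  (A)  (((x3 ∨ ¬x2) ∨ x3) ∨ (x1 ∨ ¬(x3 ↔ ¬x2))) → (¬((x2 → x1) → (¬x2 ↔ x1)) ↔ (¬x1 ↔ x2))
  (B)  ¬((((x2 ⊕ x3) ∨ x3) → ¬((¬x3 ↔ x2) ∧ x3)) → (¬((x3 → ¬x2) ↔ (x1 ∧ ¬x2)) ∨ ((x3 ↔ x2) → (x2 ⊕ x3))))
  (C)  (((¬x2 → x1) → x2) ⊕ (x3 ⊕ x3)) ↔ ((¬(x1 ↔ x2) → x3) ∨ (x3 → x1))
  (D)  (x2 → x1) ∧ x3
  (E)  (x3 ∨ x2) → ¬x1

A

(B) disagrees with φ on (0,1,0) (formula → 0, table → 1); rule it out.
(C) disagrees with φ on (0,0,0) (formula → 1, table → 0); rule it out.
(D) disagrees with φ on (0,0,1) (formula → 1, table → 0); rule it out.
(E) disagrees with φ on (0,0,0) (formula → 1, table → 0); rule it out.
That leaves (A). Evaluating it on every row reproduces the table of φ exactly.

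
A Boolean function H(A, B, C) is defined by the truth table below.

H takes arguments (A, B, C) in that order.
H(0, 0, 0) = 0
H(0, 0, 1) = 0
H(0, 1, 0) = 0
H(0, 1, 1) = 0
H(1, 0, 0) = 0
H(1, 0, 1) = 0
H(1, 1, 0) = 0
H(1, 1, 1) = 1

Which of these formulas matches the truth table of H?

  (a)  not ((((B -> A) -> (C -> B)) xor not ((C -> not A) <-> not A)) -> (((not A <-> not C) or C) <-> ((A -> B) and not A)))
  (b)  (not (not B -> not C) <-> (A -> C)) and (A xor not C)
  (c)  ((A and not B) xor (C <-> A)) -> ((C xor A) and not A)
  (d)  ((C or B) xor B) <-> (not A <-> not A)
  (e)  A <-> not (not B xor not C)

a

(b): at (1,0,1) it gives 1, but H = 0 — eliminated.
(c): at (0,0,1) it gives 1, but H = 0 — eliminated.
(d): at (0,0,1) it gives 1, but H = 0 — eliminated.
(e): at (0,0,1) it gives 1, but H = 0 — eliminated.
Only (a) survives; checking it on all 8 rows confirms it matches H.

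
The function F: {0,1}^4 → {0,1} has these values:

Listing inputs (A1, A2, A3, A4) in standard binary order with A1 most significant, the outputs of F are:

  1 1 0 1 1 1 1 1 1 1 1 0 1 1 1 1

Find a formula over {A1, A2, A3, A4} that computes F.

F(A1, A2, A3, A4) = NOT ((((NOT A1 AND NOT A2) AND A3) AND NOT A4) OR (((A1 AND NOT A2) AND A3) AND A4))

There are just 2 zero rows: (0,0,1,0), (1,0,1,1). Their minterms are ¬A1·¬A2·A3·¬A4, A1·¬A2·A3·A4; the OR of those covers precisely the 0-outputs, and negating it yields F.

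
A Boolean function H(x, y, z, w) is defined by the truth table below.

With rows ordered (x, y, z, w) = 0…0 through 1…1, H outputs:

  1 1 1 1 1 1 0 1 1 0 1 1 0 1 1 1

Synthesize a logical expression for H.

H(x, y, z, w) = NOT (((((NOT x AND y) AND z) AND NOT w) OR (((x AND NOT y) AND NOT z) AND w)) OR (((x AND y) AND NOT z) AND NOT w))

H is 0 on only 3 rows — (0,1,1,0), (1,0,0,1), (1,1,0,0). Writing each as a minterm (¬x·y·z·¬w, x·¬y·¬z·w, x·y·¬z·¬w) and OR-ing them characterizes exactly where H=0, so H is the negation of that disjunction.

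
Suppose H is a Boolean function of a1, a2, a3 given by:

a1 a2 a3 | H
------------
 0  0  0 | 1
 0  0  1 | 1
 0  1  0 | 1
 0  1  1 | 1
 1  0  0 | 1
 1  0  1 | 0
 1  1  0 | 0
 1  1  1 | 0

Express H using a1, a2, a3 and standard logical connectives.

The 0-rows are (1,0,1), (1,1,0), (1,1,1). Take each as a conjunction (a1·¬a2·a3, a1·a2·¬a3, a1·a2·a3), form their disjunction, and complement — that gives a formula that is 1 everywhere H is.

H(a1, a2, a3) = not ((((a1 and not a2) and a3) or ((a1 and a2) and not a3)) or ((a1 and a2) and a3))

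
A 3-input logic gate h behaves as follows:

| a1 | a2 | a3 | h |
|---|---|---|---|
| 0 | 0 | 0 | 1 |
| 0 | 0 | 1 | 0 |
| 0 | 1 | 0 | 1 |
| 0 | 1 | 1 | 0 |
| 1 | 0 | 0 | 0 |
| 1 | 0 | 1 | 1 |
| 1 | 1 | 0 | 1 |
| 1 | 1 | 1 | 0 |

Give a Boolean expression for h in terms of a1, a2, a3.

The 1-rows are (0,0,0), (0,1,0), (1,0,1), (1,1,0). Each contributes one minterm — ¬a1·¬a2·¬a3; ¬a1·a2·¬a3; a1·¬a2·a3; a1·a2·¬a3 — and their disjunction is a sum-of-products form of h.

h(a1, a2, a3) = ((((not a1 and not a2) and not a3) or ((not a1 and a2) and not a3)) or ((a1 and not a2) and a3)) or ((a1 and a2) and not a3)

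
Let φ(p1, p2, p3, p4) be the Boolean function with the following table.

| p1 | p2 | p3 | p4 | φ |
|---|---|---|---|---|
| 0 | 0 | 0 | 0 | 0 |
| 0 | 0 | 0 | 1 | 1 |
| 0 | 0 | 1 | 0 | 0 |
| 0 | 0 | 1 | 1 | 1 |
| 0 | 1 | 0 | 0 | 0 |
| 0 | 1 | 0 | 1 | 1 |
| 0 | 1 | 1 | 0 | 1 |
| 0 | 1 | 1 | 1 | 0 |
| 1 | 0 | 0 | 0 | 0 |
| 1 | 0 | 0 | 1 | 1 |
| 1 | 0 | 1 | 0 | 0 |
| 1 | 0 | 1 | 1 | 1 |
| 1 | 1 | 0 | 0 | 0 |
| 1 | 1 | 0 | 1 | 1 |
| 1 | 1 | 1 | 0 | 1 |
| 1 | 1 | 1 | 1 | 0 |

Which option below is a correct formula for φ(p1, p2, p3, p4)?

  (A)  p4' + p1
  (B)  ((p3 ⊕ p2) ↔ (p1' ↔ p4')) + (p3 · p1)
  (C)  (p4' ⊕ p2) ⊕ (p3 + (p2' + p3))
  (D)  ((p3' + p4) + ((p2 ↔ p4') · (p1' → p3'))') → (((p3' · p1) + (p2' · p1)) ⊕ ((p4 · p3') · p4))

C

(A) disagrees with φ on (0,0,0,0) (formula → 1, table → 0); rule it out.
(B) disagrees with φ on (0,0,1,0) (formula → 1, table → 0); rule it out.
(D) disagrees with φ on (0,0,1,1) (formula → 0, table → 1); rule it out.
Only (C) survives; checking it on all 16 rows confirms it matches φ.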